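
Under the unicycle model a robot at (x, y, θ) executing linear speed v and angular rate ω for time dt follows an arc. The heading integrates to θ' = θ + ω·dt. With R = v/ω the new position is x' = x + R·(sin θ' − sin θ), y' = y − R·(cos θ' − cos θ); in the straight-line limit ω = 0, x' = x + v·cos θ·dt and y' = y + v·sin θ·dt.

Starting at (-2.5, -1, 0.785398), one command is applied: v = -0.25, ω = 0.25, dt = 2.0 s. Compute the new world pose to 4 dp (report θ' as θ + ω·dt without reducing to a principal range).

(-2.7524, -1.4256, 1.2854)

θ' = 0.7854 + 0.25·2.0 = 1.2854
R = v/ω = -0.25/0.25 = -1.0000
x' = -2.5 + -1.0000·(sin 1.2854 − sin 0.7854) = -2.7524
y' = -1 − -1.0000·(cos 1.2854 − cos 0.7854) = -1.4256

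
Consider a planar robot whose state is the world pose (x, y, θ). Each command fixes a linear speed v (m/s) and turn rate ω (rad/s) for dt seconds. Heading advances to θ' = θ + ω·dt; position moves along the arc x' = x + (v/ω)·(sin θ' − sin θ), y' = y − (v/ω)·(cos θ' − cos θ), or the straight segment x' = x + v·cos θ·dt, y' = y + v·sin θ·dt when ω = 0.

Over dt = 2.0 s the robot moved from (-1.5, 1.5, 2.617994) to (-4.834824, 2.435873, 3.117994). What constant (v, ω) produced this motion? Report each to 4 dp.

Δθ = 3.117994 − 2.617994 = 0.500000
ω = Δθ/dt = 0.500000/2.0 = 0.2500
R = Δx/(sin θ' − sin θ) = 7.0000
v = R·ω = 7.0000·0.2500 = 1.7500

v = 1.7500, ω = 0.2500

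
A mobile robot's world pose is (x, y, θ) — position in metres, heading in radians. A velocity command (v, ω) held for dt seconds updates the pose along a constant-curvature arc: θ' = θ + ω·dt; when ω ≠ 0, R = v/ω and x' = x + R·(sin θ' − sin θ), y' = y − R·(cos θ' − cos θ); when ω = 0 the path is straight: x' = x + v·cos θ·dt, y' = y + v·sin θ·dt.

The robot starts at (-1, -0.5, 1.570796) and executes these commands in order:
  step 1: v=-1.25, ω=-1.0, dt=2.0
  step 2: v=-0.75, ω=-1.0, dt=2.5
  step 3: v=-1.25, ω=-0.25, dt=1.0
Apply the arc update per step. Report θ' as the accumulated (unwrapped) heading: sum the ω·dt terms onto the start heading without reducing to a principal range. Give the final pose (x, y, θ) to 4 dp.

(-1.3742, -0.1127, -3.1792)

step 1: θ'=-0.4292 (R=1.2500) → pose (-2.7702, -1.6366, -0.4292)
step 2: θ'=-2.9292 (R=0.7500) → pose (-2.6162, -0.2215, -2.9292)
step 3: θ'=-3.1792 (R=5.0000) → pose (-1.3742, -0.1127, -3.1792)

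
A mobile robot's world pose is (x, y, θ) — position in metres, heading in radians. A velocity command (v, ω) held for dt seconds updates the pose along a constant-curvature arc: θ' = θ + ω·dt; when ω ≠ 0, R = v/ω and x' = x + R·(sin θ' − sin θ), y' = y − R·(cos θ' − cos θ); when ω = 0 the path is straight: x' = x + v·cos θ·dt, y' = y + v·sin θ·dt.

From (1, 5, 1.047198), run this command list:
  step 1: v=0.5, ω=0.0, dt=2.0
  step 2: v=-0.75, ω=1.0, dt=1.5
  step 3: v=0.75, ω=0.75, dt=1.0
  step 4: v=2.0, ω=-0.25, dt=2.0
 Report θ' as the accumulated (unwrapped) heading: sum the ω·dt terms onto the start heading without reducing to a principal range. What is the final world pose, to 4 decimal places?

(-2.9263, 5.4022, 2.7972)

step 1: θ'=1.0472 (straight) → pose (1.5000, 5.8660, 1.0472)
step 2: θ'=2.5472 (R=-0.7500) → pose (1.7295, 4.8697, 2.5472)
step 3: θ'=3.2972 (R=1.0000) → pose (1.0145, 5.0291, 3.2972)
step 4: θ'=2.7972 (R=-8.0000) → pose (-2.9263, 5.4022, 2.7972)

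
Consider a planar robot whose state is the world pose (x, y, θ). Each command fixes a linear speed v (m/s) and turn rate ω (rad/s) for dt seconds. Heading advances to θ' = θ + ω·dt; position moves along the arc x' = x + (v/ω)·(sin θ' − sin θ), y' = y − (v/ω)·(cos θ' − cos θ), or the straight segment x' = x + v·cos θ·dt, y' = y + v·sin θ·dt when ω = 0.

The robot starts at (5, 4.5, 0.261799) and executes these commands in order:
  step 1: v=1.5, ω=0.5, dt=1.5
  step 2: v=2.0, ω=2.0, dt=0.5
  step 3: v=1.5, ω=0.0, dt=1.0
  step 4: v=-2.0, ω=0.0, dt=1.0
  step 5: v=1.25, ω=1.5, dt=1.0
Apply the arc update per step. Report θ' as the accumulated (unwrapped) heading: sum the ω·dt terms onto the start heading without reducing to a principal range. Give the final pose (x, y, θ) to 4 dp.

(5.9818, 6.7330, 3.5118)

step 1: θ'=1.0118 (R=3.0000) → pose (6.7669, 5.8068, 1.0118)
step 2: θ'=2.0118 (R=1.0000) → pose (6.8234, 6.7640, 2.0118)
step 3: θ'=2.0118 (straight) → pose (6.1832, 8.1204, 2.0118)
step 4: θ'=2.0118 (straight) → pose (7.0369, 6.3118, 2.0118)
step 5: θ'=3.5118 (R=0.8333) → pose (5.9818, 6.7330, 3.5118)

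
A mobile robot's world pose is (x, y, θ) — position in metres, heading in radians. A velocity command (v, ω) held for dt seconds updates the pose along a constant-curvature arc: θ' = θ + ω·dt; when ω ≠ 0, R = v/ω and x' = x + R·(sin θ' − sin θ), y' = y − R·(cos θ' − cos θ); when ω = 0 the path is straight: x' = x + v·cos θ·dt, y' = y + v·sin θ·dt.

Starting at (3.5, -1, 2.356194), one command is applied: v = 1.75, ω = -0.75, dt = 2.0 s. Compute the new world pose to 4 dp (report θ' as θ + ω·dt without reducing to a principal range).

(3.3874, 2.1790, 0.8562)

θ' = 2.3562 + -0.75·2.0 = 0.8562
R = v/ω = 1.75/-0.75 = -2.3333
x' = 3.5 + -2.3333·(sin 0.8562 − sin 2.3562) = 3.3874
y' = -1 − -2.3333·(cos 0.8562 − cos 2.3562) = 2.1790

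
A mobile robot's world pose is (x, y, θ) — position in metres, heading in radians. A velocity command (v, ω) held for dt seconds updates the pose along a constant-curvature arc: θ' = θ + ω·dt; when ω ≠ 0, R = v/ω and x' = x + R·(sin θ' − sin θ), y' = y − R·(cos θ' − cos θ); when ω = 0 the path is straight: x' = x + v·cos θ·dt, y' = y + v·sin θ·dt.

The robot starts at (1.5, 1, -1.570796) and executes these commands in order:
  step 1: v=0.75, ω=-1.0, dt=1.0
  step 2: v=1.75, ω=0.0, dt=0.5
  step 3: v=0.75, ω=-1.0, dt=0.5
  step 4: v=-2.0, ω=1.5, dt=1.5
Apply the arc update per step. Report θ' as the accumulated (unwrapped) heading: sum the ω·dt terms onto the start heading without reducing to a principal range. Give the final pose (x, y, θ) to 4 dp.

step 1: θ'=-2.5708 (R=-0.7500) → pose (1.1552, 0.3689, -2.5708)
step 2: θ'=-2.5708 (straight) → pose (0.4189, -0.1039, -2.5708)
step 3: θ'=-3.0708 (R=-0.7500) → pose (0.0668, -0.2209, -3.0708)
step 4: θ'=-0.8208 (R=-1.3333) → pose (0.9480, 2.0180, -0.8208)

(0.9480, 2.0180, -0.8208)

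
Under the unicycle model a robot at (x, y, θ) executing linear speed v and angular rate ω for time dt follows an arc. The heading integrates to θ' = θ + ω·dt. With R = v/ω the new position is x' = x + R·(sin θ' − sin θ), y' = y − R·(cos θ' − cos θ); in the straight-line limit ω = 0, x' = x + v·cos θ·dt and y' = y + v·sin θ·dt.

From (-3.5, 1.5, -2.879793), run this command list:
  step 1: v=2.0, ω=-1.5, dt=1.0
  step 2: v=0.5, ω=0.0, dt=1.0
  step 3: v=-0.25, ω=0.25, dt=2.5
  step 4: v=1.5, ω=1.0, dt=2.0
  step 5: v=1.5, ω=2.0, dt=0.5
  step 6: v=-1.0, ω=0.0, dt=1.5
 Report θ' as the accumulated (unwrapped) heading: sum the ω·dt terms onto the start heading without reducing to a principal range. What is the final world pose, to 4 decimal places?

step 1: θ'=-4.3798 (R=-1.3333) → pose (-5.1054, 2.3526, -4.3798)
step 2: θ'=-4.3798 (straight) → pose (-5.2686, 2.8252, -4.3798)
step 3: θ'=-3.7548 (R=-1.0000) → pose (-4.8989, 2.3339, -3.7548)
step 4: θ'=-1.7548 (R=1.5000) → pose (-7.2368, 1.3816, -1.7548)
step 5: θ'=-0.7548 (R=0.7500) → pose (-7.0133, 0.6981, -0.7548)
step 6: θ'=-0.7548 (straight) → pose (-8.1059, 1.7258, -0.7548)

(-8.1059, 1.7258, -0.7548)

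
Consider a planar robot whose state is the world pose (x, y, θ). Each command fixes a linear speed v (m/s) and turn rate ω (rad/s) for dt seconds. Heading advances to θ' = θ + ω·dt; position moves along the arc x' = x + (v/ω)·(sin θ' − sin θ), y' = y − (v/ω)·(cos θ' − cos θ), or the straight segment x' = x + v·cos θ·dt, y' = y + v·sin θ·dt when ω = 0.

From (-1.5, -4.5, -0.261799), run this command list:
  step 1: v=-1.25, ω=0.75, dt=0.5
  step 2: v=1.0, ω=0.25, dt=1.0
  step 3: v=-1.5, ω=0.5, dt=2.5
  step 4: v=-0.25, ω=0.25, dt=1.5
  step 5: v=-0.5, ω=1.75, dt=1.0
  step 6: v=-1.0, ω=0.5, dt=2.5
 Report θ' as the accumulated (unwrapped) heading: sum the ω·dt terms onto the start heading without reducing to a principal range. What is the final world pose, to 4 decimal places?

(-1.7745, -5.4344, 4.9882)

step 1: θ'=0.1132 (R=-1.6667) → pose (-2.1196, -4.4539, 0.1132)
step 2: θ'=0.3632 (R=4.0000) → pose (-1.1504, -4.2185, 0.3632)
step 3: θ'=1.6132 (R=-3.0000) → pose (-3.0819, -7.1500, 1.6132)
step 4: θ'=1.9882 (R=-1.0000) → pose (-2.9969, -7.5130, 1.9882)
step 5: θ'=3.7382 (R=-0.2857) → pose (-2.5752, -7.6335, 3.7382)
step 6: θ'=4.9882 (R=-2.0000) → pose (-1.7745, -5.4344, 4.9882)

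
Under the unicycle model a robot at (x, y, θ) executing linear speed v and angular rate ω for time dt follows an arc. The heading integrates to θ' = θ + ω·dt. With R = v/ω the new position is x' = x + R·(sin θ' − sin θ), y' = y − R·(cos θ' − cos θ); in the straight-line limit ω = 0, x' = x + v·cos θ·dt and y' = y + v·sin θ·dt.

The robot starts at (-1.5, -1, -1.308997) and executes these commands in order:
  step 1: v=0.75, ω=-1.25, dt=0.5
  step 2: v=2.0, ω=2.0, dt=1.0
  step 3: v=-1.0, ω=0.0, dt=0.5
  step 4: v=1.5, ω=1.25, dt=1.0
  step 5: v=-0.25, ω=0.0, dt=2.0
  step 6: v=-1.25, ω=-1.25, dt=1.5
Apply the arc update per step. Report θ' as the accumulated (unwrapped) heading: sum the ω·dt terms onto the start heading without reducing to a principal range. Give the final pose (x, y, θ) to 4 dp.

step 1: θ'=-1.9340 (R=-0.6000) → pose (-1.5187, -1.3685, -1.9340)
step 2: θ'=0.0660 (R=1.0000) → pose (-0.5180, -2.7215, 0.0660)
step 3: θ'=0.0660 (straight) → pose (-1.0169, -2.7545, 0.0660)
step 4: θ'=1.3160 (R=1.2000) → pose (0.0652, -1.8596, 1.3160)
step 5: θ'=1.3160 (straight) → pose (-0.0608, -2.3434, 1.3160)
step 6: θ'=-0.5590 (R=1.0000) → pose (-1.5589, -2.9392, -0.5590)

(-1.5589, -2.9392, -0.5590)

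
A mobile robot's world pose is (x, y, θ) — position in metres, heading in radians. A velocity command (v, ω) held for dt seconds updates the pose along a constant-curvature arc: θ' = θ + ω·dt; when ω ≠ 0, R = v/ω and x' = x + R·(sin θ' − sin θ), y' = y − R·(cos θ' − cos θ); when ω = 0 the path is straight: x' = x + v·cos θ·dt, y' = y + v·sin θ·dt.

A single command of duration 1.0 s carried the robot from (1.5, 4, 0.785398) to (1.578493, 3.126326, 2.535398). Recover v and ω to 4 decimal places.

v = -1.0000, ω = 1.7500

Δθ = 2.535398 − 0.785398 = 1.750000
ω = Δθ/dt = 1.750000/1.0 = 1.7500
R = −Δy/(cos θ' − cos θ) = -0.5714
v = R·ω = -0.5714·1.7500 = -1.0000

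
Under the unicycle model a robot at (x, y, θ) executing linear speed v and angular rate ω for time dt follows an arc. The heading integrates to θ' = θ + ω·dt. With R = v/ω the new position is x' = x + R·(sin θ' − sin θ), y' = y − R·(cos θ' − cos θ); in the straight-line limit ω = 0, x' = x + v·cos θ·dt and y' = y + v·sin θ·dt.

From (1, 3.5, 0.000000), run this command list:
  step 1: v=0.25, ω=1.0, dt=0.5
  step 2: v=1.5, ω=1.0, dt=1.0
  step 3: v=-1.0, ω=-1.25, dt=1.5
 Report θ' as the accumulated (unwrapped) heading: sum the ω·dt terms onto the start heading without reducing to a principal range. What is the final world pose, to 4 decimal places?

(0.8059, 4.0531, -0.3750)

step 1: θ'=0.5000 (R=0.2500) → pose (1.1199, 3.5306, 0.5000)
step 2: θ'=1.5000 (R=1.5000) → pose (1.8970, 4.7409, 1.5000)
step 3: θ'=-0.3750 (R=0.8000) → pose (0.8059, 4.0531, -0.3750)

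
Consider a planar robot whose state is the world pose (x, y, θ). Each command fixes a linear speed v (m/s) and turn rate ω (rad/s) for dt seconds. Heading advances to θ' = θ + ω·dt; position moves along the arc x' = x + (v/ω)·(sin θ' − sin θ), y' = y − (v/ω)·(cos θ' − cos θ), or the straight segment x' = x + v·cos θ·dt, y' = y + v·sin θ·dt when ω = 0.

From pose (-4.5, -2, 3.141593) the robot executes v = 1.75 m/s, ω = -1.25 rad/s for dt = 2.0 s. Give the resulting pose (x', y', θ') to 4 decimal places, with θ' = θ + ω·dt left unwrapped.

θ' = 3.1416 + -1.25·2.0 = 0.6416
R = v/ω = 1.75/-1.25 = -1.4000
x' = -4.5 + -1.4000·(sin 0.6416 − sin 3.1416) = -5.3379
y' = -2 − -1.4000·(cos 0.6416 − cos 3.1416) = 0.5216

(-5.3379, 0.5216, 0.6416)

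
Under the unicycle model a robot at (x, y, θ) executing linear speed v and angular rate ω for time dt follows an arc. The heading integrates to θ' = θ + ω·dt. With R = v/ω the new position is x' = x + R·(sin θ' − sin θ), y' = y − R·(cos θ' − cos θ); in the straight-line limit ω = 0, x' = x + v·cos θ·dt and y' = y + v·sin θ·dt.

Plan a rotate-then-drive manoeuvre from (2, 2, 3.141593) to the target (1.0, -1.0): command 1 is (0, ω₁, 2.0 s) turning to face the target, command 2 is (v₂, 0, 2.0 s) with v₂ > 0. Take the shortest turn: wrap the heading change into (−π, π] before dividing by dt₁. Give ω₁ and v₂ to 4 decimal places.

ω₁ = 0.6245, v₂ = 1.5811

heading to target = atan2(-1−2, 1−2) = -1.8925
Δθ = wrap(-1.8925 − 3.1416) = 1.2490; ω₁ = Δθ/dt₁ = 0.6245
distance = √((1−2)² + (-1−2)²) = 3.1623; v₂ = distance/dt₂ = 1.5811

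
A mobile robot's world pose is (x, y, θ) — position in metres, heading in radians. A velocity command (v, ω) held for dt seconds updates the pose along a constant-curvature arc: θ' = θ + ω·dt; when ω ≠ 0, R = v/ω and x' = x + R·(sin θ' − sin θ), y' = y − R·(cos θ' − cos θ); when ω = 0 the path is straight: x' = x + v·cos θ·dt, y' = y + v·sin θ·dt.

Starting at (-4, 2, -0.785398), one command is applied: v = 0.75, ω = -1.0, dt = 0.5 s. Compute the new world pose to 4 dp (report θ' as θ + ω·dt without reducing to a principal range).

(-3.8107, 1.6808, -1.2854)

θ' = -0.7854 + -1.0·0.5 = -1.2854
R = v/ω = 0.75/-1.0 = -0.7500
x' = -4 + -0.7500·(sin -1.2854 − sin -0.7854) = -3.8107
y' = 2 − -0.7500·(cos -1.2854 − cos -0.7854) = 1.6808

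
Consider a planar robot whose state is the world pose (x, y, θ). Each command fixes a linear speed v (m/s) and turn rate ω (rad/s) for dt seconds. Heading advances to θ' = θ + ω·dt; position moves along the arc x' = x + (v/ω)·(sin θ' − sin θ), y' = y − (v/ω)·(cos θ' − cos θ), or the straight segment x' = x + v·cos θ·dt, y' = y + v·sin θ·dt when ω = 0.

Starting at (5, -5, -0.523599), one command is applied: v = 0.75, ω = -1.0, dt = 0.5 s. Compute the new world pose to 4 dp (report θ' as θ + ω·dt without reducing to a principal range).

θ' = -0.5236 + -1.0·0.5 = -1.0236
R = v/ω = 0.75/-1.0 = -0.7500
x' = 5 + -0.7500·(sin -1.0236 − sin -0.5236) = 5.2655
y' = -5 − -0.7500·(cos -1.0236 − cos -0.5236) = -5.2593

(5.2655, -5.2593, -1.0236)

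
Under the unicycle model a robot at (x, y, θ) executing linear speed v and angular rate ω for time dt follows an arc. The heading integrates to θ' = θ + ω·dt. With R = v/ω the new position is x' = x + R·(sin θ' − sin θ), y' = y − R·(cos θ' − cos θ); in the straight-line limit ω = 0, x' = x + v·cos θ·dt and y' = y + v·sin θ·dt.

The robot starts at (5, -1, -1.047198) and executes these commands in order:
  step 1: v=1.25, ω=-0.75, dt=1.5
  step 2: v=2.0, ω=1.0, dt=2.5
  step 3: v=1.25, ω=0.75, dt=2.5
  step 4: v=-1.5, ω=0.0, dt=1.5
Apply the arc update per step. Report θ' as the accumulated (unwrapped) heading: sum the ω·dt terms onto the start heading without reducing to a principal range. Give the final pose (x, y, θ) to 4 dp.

step 1: θ'=-2.1722 (R=-1.6667) → pose (4.9309, -2.7763, -2.1722)
step 2: θ'=0.3278 (R=2.0000) → pose (7.2239, -5.8014, 0.3278)
step 3: θ'=2.2028 (R=1.6667) → pose (8.0320, -3.2389, 2.2028)
step 4: θ'=2.2028 (straight) → pose (9.3612, -5.0543, 2.2028)

(9.3612, -5.0543, 2.2028)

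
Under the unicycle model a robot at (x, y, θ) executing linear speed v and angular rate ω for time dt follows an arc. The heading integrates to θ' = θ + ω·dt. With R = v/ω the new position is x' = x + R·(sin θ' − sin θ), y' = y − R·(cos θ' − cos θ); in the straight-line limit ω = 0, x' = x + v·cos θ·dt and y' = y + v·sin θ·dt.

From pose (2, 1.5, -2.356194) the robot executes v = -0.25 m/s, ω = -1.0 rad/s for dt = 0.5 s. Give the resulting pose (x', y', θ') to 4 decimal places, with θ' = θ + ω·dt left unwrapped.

(2.1064, 1.5631, -2.8562)

θ' = -2.3562 + -1.0·0.5 = -2.8562
R = v/ω = -0.25/-1.0 = 0.2500
x' = 2 + 0.2500·(sin -2.8562 − sin -2.3562) = 2.1064
y' = 1.5 − 0.2500·(cos -2.8562 − cos -2.3562) = 1.5631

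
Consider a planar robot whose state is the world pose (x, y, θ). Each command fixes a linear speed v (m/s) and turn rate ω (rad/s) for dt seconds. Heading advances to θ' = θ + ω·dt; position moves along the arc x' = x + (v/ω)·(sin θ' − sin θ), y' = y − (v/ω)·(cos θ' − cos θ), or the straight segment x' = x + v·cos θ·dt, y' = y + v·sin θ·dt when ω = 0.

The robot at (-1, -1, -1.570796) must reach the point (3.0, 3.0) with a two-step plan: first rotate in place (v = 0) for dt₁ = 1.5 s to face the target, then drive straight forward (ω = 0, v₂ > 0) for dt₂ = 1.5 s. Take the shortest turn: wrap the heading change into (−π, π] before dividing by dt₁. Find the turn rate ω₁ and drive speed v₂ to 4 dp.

ω₁ = 1.5708, v₂ = 3.7712

heading to target = atan2(3−-1, 3−-1) = 0.7854
Δθ = wrap(0.7854 − -1.5708) = 2.3562; ω₁ = Δθ/dt₁ = 1.5708
distance = √((3−-1)² + (3−-1)²) = 5.6569; v₂ = distance/dt₂ = 3.7712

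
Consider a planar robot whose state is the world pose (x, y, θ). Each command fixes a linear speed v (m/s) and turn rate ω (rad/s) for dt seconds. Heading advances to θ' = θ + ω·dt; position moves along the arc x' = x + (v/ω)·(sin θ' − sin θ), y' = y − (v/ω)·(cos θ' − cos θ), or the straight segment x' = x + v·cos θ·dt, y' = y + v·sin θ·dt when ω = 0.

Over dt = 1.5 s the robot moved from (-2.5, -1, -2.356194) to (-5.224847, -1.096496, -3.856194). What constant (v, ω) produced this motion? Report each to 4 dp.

v = 2.0000, ω = -1.0000

Δθ = -3.856194 − -2.356194 = -1.500000
ω = Δθ/dt = -1.500000/1.5 = -1.0000
R = Δx/(sin θ' − sin θ) = -2.0000
v = R·ω = -2.0000·-1.0000 = 2.0000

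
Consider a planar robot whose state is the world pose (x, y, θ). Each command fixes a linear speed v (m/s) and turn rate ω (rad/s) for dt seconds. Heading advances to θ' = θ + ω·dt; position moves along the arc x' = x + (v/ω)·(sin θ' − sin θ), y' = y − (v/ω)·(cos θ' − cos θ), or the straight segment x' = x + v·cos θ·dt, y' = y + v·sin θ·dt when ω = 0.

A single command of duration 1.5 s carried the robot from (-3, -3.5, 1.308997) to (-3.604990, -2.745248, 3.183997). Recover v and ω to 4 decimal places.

v = 0.7500, ω = 1.2500

Δθ = 3.183997 − 1.308997 = 1.875000
ω = Δθ/dt = 1.875000/1.5 = 1.2500
R = −Δy/(cos θ' − cos θ) = 0.6000
v = R·ω = 0.6000·1.2500 = 0.7500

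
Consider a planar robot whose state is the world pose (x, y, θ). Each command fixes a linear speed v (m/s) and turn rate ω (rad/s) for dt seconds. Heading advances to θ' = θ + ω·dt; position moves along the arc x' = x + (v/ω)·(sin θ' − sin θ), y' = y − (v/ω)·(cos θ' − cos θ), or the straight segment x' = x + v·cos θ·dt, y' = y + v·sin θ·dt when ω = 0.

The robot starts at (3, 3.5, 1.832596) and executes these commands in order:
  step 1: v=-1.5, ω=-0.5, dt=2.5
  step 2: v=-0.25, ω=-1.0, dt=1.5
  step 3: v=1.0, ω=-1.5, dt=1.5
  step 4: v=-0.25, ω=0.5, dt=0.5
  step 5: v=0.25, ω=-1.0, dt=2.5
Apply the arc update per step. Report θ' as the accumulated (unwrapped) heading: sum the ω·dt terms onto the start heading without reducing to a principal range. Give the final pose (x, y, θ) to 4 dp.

(0.7483, -0.3784, -5.4174)

step 1: θ'=0.5826 (R=3.0000) → pose (1.7528, 0.2184, 0.5826)
step 2: θ'=-0.9174 (R=0.2500) → pose (1.4167, 0.2752, -0.9174)
step 3: θ'=-3.1674 (R=-0.6667) → pose (0.8702, -0.7965, -3.1674)
step 4: θ'=-2.9174 (R=-0.5000) → pose (0.9943, -0.7841, -2.9174)
step 5: θ'=-5.4174 (R=-0.2500) → pose (0.7483, -0.3784, -5.4174)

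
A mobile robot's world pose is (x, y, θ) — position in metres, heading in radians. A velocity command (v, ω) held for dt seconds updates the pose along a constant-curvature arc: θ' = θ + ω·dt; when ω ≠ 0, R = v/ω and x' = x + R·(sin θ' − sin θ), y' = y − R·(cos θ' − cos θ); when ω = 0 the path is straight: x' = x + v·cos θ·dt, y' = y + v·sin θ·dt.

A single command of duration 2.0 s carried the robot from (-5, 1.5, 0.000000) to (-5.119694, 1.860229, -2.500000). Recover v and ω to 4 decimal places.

Δθ = -2.500000 − 0.000000 = -2.500000
ω = Δθ/dt = -2.500000/2.0 = -1.2500
R = −Δy/(cos θ' − cos θ) = 0.2000
v = R·ω = 0.2000·-1.2500 = -0.2500

v = -0.2500, ω = -1.2500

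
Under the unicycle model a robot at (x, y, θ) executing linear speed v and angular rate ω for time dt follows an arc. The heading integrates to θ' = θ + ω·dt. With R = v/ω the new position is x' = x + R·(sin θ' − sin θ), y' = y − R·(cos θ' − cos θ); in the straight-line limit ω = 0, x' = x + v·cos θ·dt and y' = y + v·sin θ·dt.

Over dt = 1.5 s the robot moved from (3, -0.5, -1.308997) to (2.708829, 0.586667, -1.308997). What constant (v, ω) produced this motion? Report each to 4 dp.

v = -0.7500, ω = 0.0000

Δθ = -1.308997 − -1.308997 = 0.000000
ω = Δθ/dt = 0.000000/1.5 = 0.0000
ω = 0 → v = (Δx·cos θ + Δy·sin θ)/dt = -0.7500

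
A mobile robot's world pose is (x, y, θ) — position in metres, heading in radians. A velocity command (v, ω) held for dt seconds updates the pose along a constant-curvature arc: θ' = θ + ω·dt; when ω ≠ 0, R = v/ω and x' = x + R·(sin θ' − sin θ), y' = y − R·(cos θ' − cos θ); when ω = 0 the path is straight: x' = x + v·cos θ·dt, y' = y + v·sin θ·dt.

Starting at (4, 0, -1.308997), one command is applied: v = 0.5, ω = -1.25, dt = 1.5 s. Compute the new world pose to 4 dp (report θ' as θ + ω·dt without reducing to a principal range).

(3.5967, -0.5032, -3.1840)

θ' = -1.3090 + -1.25·1.5 = -3.1840
R = v/ω = 0.5/-1.25 = -0.4000
x' = 4 + -0.4000·(sin -3.1840 − sin -1.3090) = 3.5967
y' = 0 − -0.4000·(cos -3.1840 − cos -1.3090) = -0.5032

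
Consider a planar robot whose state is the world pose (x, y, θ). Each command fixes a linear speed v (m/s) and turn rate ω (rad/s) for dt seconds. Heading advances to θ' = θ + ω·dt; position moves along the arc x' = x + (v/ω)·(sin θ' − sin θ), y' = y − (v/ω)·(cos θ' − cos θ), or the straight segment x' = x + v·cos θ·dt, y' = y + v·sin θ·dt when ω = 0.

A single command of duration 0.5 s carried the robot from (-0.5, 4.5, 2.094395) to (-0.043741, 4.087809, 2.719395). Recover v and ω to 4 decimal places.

Δθ = 2.719395 − 2.094395 = 0.625000
ω = Δθ/dt = 0.625000/0.5 = 1.2500
R = Δx/(sin θ' − sin θ) = -1.0000
v = R·ω = -1.0000·1.2500 = -1.2500

v = -1.2500, ω = 1.2500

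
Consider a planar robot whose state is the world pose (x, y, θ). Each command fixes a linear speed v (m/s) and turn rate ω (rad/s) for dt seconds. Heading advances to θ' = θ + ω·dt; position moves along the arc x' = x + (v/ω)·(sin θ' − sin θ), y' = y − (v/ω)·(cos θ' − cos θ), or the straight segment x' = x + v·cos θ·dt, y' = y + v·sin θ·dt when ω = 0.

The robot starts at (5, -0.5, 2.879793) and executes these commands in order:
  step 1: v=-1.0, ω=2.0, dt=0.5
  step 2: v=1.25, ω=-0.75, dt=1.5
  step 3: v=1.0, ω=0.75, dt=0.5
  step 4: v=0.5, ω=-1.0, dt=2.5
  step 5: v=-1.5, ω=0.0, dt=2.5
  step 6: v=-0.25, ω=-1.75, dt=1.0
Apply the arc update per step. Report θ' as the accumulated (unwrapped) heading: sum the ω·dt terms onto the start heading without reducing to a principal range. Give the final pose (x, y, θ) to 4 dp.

(-0.3035, -1.8506, -1.1202)

step 1: θ'=3.8798 (R=-0.5000) → pose (5.4659, -0.3869, 3.8798)
step 2: θ'=2.7548 (R=-1.6667) → pose (3.7156, -0.6976, 2.7548)
step 3: θ'=3.1298 (R=1.3333) → pose (3.2283, -0.5992, 3.1298)
step 4: θ'=0.6298 (R=-0.5000) → pose (2.9398, 0.3048, 0.6298)
step 5: θ'=0.6298 (straight) → pose (-0.0908, -1.9038, 0.6298)
step 6: θ'=-1.1202 (R=0.1429) → pose (-0.3035, -1.8506, -1.1202)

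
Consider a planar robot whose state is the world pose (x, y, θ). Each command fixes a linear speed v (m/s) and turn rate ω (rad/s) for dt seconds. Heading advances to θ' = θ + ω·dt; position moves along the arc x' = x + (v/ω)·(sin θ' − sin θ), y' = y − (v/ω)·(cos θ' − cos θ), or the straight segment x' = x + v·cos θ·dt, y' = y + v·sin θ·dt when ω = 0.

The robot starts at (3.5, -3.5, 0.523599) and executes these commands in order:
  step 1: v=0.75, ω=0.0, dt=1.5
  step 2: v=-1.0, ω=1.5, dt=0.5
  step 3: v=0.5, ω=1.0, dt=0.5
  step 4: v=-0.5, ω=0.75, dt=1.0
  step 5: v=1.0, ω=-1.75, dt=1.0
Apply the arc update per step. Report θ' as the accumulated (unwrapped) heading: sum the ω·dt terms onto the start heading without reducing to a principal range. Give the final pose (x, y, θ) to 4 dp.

step 1: θ'=0.5236 (straight) → pose (4.4743, -2.9375, 0.5236)
step 2: θ'=1.2736 (R=-0.6667) → pose (4.1702, -3.3196, 1.2736)
step 3: θ'=1.7736 (R=0.5000) → pose (4.1818, -3.0725, 1.7736)
step 4: θ'=2.5236 (R=-0.6667) → pose (4.4486, -3.4816, 2.5236)
step 5: θ'=0.7736 (R=-0.5714) → pose (4.3804, -2.6070, 0.7736)

(4.3804, -2.6070, 0.7736)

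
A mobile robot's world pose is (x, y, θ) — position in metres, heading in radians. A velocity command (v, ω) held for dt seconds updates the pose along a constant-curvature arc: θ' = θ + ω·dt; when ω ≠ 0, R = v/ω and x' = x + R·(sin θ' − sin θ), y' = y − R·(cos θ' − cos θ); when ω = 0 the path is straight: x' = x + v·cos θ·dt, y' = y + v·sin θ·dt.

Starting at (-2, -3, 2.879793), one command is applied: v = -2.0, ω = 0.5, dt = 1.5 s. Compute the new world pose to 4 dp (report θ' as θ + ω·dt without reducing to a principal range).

(0.9114, -2.6690, 3.6298)

θ' = 2.8798 + 0.5·1.5 = 3.6298
R = v/ω = -2.0/0.5 = -4.0000
x' = -2 + -4.0000·(sin 3.6298 − sin 2.8798) = 0.9114
y' = -3 − -4.0000·(cos 3.6298 − cos 2.8798) = -2.6690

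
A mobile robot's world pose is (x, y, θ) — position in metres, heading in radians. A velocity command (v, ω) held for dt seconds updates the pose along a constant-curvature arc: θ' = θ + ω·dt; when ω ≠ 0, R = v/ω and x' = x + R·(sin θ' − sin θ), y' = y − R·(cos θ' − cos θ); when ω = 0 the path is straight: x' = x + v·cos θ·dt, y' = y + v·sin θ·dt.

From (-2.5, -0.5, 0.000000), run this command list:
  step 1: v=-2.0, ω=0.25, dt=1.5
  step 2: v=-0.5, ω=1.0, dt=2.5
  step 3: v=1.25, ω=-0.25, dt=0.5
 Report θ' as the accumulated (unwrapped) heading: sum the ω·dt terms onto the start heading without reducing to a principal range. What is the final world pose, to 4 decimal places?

(-5.9698, -1.8017, 2.7500)

step 1: θ'=0.3750 (R=-8.0000) → pose (-5.4302, -1.0559, 0.3750)
step 2: θ'=2.8750 (R=-0.5000) → pose (-5.3788, -2.0035, 2.8750)
step 3: θ'=2.7500 (R=-5.0000) → pose (-5.9698, -1.8017, 2.7500)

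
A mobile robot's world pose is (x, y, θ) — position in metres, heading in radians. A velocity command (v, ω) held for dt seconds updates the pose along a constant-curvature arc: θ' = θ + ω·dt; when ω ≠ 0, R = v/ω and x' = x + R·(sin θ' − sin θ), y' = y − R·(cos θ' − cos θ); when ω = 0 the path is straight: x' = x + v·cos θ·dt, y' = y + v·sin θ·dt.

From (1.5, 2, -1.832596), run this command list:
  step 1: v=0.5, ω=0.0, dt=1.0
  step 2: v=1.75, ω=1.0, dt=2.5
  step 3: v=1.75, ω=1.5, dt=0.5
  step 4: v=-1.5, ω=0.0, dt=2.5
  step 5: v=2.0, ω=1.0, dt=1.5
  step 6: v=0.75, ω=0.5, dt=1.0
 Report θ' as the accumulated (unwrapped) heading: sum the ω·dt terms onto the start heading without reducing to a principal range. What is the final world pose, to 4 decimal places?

step 1: θ'=-1.8326 (straight) → pose (1.3706, 1.5170, -1.8326)
step 2: θ'=0.6674 (R=1.7500) → pose (4.1441, -0.3104, 0.6674)
step 3: θ'=1.4174 (R=1.1667) → pose (4.5750, 0.4277, 1.4174)
step 4: θ'=1.4174 (straight) → pose (4.0020, -3.2783, 1.4174)
step 5: θ'=2.9174 (R=2.0000) → pose (2.4701, -1.0228, 2.9174)
step 6: θ'=3.4174 (R=1.5000) → pose (1.7282, -1.0419, 3.4174)

(1.7282, -1.0419, 3.4174)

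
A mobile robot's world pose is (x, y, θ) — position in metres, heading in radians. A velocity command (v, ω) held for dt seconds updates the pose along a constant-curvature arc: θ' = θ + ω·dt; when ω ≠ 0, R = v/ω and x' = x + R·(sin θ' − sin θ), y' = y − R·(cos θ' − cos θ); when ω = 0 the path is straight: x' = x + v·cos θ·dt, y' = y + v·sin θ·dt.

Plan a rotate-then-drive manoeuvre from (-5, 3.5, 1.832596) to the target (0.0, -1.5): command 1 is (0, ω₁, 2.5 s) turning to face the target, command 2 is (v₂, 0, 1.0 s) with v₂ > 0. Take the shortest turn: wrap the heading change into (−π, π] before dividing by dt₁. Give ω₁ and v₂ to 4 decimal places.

ω₁ = -1.0472, v₂ = 7.0711

heading to target = atan2(-1.5−3.5, 0−-5) = -0.7854
Δθ = wrap(-0.7854 − 1.8326) = -2.6180; ω₁ = Δθ/dt₁ = -1.0472
distance = √((0−-5)² + (-1.5−3.5)²) = 7.0711; v₂ = distance/dt₂ = 7.0711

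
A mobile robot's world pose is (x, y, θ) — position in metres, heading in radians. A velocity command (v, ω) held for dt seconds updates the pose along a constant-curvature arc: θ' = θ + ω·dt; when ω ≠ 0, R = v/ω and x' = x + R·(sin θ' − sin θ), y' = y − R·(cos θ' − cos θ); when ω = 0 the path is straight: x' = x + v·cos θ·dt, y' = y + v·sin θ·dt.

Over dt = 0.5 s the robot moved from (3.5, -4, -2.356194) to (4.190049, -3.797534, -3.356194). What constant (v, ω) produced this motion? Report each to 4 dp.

v = -1.5000, ω = -2.0000

Δθ = -3.356194 − -2.356194 = -1.000000
ω = Δθ/dt = -1.000000/0.5 = -2.0000
R = Δx/(sin θ' − sin θ) = 0.7500
v = R·ω = 0.7500·-2.0000 = -1.5000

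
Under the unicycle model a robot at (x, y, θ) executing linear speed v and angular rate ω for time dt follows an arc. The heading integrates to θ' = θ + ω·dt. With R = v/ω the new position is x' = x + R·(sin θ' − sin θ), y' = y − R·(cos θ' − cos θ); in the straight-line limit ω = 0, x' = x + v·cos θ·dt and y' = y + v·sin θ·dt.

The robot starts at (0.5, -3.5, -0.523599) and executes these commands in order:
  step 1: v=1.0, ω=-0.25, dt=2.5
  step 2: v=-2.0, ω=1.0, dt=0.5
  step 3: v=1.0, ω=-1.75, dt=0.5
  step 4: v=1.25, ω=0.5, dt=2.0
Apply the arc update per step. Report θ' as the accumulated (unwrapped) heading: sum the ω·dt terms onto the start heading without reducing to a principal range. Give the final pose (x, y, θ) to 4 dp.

(3.0053, -7.0263, -0.5236)

step 1: θ'=-1.1486 (R=-4.0000) → pose (2.1488, -5.3250, -1.1486)
step 2: θ'=-0.6486 (R=-2.0000) → pose (1.5325, -4.5507, -0.6486)
step 3: θ'=-1.5236 (R=-0.5714) → pose (1.7581, -4.9791, -1.5236)
step 4: θ'=-0.5236 (R=2.5000) → pose (3.0053, -7.0263, -0.5236)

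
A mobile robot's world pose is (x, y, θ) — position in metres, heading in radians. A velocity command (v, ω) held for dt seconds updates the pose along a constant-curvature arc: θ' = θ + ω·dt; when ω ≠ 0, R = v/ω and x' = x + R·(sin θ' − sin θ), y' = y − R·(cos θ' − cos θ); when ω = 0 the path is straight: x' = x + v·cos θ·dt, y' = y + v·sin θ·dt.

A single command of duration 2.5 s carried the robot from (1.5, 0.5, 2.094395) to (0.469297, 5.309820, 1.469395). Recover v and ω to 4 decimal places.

v = 2.0000, ω = -0.2500

Δθ = 1.469395 − 2.094395 = -0.625000
ω = Δθ/dt = -0.625000/2.5 = -0.2500
R = −Δy/(cos θ' − cos θ) = -8.0000
v = R·ω = -8.0000·-0.2500 = 2.0000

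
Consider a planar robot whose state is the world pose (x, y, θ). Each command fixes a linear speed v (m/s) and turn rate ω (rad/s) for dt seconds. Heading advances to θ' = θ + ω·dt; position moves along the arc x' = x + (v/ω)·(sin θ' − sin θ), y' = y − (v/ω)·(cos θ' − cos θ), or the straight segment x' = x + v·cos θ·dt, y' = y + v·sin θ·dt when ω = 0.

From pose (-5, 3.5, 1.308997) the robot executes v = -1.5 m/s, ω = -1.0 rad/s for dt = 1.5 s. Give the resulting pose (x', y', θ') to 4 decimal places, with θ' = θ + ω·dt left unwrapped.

θ' = 1.3090 + -1.0·1.5 = -0.1910
R = v/ω = -1.5/-1.0 = 1.5000
x' = -5 + 1.5000·(sin -0.1910 − sin 1.3090) = -6.7337
y' = 3.5 − 1.5000·(cos -0.1910 − cos 1.3090) = 2.4155

(-6.7337, 2.4155, -0.1910)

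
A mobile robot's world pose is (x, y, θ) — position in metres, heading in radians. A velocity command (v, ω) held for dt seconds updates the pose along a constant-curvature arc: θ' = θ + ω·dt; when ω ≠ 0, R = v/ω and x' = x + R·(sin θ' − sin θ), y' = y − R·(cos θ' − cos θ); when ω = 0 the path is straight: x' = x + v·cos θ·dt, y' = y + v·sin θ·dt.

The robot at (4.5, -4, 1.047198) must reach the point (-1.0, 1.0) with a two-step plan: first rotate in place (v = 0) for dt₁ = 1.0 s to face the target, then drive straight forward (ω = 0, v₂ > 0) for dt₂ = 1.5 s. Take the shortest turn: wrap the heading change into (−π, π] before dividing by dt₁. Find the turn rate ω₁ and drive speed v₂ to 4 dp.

heading to target = atan2(1−-4, -1−4.5) = 2.4038
Δθ = wrap(2.4038 − 1.0472) = 1.3566; ω₁ = Δθ/dt₁ = 1.3566
distance = √((-1−4.5)² + (1−-4)²) = 7.4330; v₂ = distance/dt₂ = 4.9554

ω₁ = 1.3566, v₂ = 4.9554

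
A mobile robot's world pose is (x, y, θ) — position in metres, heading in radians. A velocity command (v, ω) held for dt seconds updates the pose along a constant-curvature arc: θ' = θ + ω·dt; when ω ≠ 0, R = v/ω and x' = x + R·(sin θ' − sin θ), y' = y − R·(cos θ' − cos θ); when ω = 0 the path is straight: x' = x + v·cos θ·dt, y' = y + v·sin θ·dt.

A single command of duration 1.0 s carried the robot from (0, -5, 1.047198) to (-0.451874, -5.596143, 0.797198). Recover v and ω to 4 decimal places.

Δθ = 0.797198 − 1.047198 = -0.250000
ω = Δθ/dt = -0.250000/1.0 = -0.2500
R = −Δy/(cos θ' − cos θ) = 3.0000
v = R·ω = 3.0000·-0.2500 = -0.7500

v = -0.7500, ω = -0.2500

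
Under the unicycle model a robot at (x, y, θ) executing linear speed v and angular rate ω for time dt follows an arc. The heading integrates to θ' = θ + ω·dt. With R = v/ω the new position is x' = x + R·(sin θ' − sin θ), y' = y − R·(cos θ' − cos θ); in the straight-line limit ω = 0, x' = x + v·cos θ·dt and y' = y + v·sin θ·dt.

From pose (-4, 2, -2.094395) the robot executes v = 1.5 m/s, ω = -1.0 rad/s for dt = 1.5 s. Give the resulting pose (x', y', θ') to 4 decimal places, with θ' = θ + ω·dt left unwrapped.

(-5.9553, 1.4012, -3.5944)

θ' = -2.0944 + -1.0·1.5 = -3.5944
R = v/ω = 1.5/-1.0 = -1.5000
x' = -4 + -1.5000·(sin -3.5944 − sin -2.0944) = -5.9553
y' = 2 − -1.5000·(cos -3.5944 − cos -2.0944) = 1.4012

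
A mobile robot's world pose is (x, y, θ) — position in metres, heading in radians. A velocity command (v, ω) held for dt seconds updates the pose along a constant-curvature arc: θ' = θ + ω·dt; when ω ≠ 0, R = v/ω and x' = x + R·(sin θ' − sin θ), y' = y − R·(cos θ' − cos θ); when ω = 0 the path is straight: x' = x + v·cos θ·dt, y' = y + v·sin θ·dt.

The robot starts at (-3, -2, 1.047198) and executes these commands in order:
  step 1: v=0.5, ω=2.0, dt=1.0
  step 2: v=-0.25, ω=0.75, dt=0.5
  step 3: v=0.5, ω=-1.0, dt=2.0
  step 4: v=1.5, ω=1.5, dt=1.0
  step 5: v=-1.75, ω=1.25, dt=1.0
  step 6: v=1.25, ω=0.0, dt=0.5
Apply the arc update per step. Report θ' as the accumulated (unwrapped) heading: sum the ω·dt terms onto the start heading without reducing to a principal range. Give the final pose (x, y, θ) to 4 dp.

step 1: θ'=3.0472 (R=0.2500) → pose (-3.1929, -1.6261, 3.0472)
step 2: θ'=3.4222 (R=-0.3333) → pose (-3.0692, -1.6146, 3.4222)
step 3: θ'=1.4222 (R=-0.5000) → pose (-3.7022, -1.0601, 1.4222)
step 4: θ'=2.9222 (R=1.0000) → pose (-4.4735, 0.0640, 2.9222)
step 5: θ'=4.1722 (R=-1.4000) → pose (-2.9682, 0.7104, 4.1722)
step 6: θ'=4.1722 (straight) → pose (-3.2896, 0.1744, 4.1722)

(-3.2896, 0.1744, 4.1722)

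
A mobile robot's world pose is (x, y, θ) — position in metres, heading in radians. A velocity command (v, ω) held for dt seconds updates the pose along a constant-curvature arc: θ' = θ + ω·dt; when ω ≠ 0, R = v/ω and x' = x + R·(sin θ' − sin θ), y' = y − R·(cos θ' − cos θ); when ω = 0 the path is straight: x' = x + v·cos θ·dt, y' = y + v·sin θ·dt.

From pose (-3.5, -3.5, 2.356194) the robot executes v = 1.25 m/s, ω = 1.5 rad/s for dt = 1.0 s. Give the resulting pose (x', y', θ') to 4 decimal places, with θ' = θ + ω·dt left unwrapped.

(-4.6354, -3.4598, 3.8562)

θ' = 2.3562 + 1.5·1.0 = 3.8562
R = v/ω = 1.25/1.5 = 0.8333
x' = -3.5 + 0.8333·(sin 3.8562 − sin 2.3562) = -4.6354
y' = -3.5 − 0.8333·(cos 3.8562 − cos 2.3562) = -3.4598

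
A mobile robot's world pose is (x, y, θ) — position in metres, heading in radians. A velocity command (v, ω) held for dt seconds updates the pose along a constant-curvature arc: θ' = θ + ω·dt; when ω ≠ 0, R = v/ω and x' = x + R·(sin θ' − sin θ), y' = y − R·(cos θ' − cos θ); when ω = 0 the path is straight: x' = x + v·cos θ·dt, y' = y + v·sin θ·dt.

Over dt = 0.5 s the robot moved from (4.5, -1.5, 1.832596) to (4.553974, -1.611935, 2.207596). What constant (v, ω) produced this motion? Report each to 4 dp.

v = -0.2500, ω = 0.7500

Δθ = 2.207596 − 1.832596 = 0.375000
ω = Δθ/dt = 0.375000/0.5 = 0.7500
R = −Δy/(cos θ' − cos θ) = -0.3333
v = R·ω = -0.3333·0.7500 = -0.2500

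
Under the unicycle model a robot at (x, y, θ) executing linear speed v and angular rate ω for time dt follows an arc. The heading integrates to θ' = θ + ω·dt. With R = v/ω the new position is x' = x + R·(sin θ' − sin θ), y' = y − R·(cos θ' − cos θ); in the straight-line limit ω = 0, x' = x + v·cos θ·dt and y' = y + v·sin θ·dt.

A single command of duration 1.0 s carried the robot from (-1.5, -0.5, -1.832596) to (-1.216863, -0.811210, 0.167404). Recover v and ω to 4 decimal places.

v = 0.5000, ω = 2.0000

Δθ = 0.167404 − -1.832596 = 2.000000
ω = Δθ/dt = 2.000000/1.0 = 2.0000
R = −Δy/(cos θ' − cos θ) = 0.2500
v = R·ω = 0.2500·2.0000 = 0.5000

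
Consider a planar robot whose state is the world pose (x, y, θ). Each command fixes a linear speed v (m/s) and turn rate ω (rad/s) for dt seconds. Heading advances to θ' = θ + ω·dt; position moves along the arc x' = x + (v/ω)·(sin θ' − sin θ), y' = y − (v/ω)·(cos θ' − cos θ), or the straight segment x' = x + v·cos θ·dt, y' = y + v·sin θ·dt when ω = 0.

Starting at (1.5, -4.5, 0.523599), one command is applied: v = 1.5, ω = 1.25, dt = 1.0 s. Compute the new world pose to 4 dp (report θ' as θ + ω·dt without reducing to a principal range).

θ' = 0.5236 + 1.25·1.0 = 1.7736
R = v/ω = 1.5/1.25 = 1.2000
x' = 1.5 + 1.2000·(sin 1.7736 − sin 0.5236) = 2.0754
y' = -4.5 − 1.2000·(cos 1.7736 − cos 0.5236) = -3.2191

(2.0754, -3.2191, 1.7736)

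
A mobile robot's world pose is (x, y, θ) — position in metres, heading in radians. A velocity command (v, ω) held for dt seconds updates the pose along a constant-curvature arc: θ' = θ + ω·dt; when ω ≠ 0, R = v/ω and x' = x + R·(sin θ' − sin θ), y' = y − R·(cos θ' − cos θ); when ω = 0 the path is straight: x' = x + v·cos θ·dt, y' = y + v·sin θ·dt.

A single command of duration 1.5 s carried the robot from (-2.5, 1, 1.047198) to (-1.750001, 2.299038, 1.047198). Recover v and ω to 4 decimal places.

Δθ = 1.047198 − 1.047198 = 0.000000
ω = Δθ/dt = 0.000000/1.5 = 0.0000
ω = 0 → v = (Δx·cos θ + Δy·sin θ)/dt = 1.0000

v = 1.0000, ω = 0.0000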